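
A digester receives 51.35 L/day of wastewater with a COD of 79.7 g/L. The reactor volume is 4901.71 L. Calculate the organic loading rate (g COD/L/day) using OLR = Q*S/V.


OLR = Q * S / V
= 51.35 * 79.7 / 4901.71
= 0.8349 g/L/day

0.8349 g/L/day


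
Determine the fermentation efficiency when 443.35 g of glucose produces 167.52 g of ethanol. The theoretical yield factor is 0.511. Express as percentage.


Fermentation efficiency = (actual / (0.511 * glucose)) * 100
= (167.52 / (0.511 * 443.35)) * 100
= 73.9433%

73.9433%


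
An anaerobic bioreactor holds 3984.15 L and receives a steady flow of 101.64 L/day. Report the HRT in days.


HRT = V / Q
= 3984.15 / 101.64
= 39.1986 days

39.1986 days


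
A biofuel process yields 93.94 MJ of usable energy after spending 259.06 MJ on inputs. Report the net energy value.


NEV = E_out - E_in
= 93.94 - 259.06
= -165.1200 MJ

-165.1200 MJ


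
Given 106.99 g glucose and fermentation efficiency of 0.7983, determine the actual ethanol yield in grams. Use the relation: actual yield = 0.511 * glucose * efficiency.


Actual ethanol: m = 0.511 * 106.99 * 0.7983
m = 43.6446 g

43.6446 g


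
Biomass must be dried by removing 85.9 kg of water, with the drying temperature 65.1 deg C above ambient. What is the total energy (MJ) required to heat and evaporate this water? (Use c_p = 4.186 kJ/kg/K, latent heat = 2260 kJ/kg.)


E = m_water * (4.186 * dT + 2260) / 1000
= 85.9 * (4.186 * 65.1 + 2260) / 1000
= 217.5425 MJ

217.5425 MJ


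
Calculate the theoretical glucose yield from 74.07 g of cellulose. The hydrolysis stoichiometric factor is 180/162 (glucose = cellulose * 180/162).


glucose = cellulose * 180/162
= 74.07 * 180/162
= 82.3000 g

82.3000 g


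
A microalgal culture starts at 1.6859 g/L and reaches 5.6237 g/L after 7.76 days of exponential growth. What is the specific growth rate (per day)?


mu = ln(X2/X1) / dt
= ln(5.6237/1.6859) / 7.76
= 0.1552 per day

0.1552 per day


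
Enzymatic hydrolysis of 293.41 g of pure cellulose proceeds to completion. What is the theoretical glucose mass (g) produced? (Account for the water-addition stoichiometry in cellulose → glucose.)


glucose = cellulose * 180/162
= 293.41 * 180/162
= 326.0111 g

326.0111 g


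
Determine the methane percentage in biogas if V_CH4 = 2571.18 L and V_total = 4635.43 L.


CH4% = V_CH4 / V_total * 100
= 2571.18 / 4635.43 * 100
= 55.4680%

55.4680%


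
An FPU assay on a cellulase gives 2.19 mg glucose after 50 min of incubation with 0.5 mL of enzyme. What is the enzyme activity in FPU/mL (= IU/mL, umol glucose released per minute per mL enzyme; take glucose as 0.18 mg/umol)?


Activity = glucose_mg / (0.18 mg/umol * V_mL * t_min)
= 2.19 / (0.18 * 0.5 * 50)
= 0.4867 FPU/mL

0.4867 FPU/mL


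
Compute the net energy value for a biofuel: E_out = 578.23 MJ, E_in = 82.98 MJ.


NEV = E_out - E_in
= 578.23 - 82.98
= 495.2500 MJ

495.2500 MJ


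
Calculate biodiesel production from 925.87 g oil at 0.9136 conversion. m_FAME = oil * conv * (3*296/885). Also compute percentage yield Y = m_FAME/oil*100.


m_FAME = oil * conv * (3 * 296 / 885) = oil * conv * (888/885)
= 925.87 * 0.9136 * 888 / 885
= 848.7422 g
Y = m_FAME / oil * 100 = conv * (888/885) * 100
= 0.9136 * 888 / 885 * 100
= 91.67%

848.7422 g FAME; Y = 91.67%


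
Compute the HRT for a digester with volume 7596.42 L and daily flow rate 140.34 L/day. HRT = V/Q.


HRT = V / Q
= 7596.42 / 140.34
= 54.1287 days

54.1287 days


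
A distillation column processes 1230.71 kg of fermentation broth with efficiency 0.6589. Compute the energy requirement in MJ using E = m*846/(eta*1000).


E = m * 846 / (eta * 1000)
= 1230.71 * 846 / (0.6589 * 1000)
= 1580.1801 MJ

1580.1801 MJ


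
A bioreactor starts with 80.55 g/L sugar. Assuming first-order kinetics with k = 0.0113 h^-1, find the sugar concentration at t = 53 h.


S = S0 * exp(-k * t)
S = 80.55 * exp(-0.0113 * 53)
S = 44.2554 g/L

44.2554 g/L


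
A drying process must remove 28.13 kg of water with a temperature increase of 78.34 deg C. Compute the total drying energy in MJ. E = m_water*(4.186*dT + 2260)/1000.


E = m_water * (4.186 * dT + 2260) / 1000
= 28.13 * (4.186 * 78.34 + 2260) / 1000
= 72.7985 MJ

72.7985 MJ


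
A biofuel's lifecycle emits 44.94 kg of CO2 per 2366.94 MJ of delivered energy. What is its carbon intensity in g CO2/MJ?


CI = CO2 * 1000 / E
= 44.94 * 1000 / 2366.94
= 18.9865 g CO2/MJ

18.9865 g CO2/MJ


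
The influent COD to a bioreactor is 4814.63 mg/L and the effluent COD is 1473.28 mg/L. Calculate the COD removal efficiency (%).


eta = (COD_in - COD_out) / COD_in * 100
= (4814.63 - 1473.28) / 4814.63 * 100
= 69.3999%

69.3999%


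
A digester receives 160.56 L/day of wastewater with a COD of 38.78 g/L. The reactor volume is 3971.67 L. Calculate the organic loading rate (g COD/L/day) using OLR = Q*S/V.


OLR = Q * S / V
= 160.56 * 38.78 / 3971.67
= 1.5677 g/L/day

1.5677 g/L/day


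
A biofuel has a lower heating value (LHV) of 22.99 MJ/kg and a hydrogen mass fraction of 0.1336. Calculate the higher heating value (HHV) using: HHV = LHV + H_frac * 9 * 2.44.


HHV = LHV + H_frac * 9 * 2.44
= 22.99 + 0.1336 * 9 * 2.44
= 25.9239 MJ/kg

25.9239 MJ/kg


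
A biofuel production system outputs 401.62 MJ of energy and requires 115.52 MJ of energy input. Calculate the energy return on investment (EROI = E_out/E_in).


EROI = E_out / E_in
= 401.62 / 115.52
= 3.4766

3.4766


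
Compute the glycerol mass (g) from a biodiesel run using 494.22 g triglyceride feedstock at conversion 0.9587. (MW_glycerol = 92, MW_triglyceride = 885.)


glycerol = oil * conv * (92/885)
= 494.22 * 0.9587 * 92 / 885
= 49.2547 g

49.2547 g


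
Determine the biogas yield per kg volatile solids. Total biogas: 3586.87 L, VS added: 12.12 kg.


Y = V / VS
= 3586.87 / 12.12
= 295.9464 L/kg VS

295.9464 L/kg VS


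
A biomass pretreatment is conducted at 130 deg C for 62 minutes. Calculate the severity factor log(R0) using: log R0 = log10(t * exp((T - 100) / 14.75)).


logR0 = log10(t * exp((T - 100) / 14.75))
= log10(62 * exp((130 - 100) / 14.75))
= 2.6757

2.6757


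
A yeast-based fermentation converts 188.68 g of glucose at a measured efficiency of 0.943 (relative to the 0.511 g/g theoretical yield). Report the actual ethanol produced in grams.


Actual ethanol: m = 0.511 * 188.68 * 0.943
m = 90.9198 g

90.9198 g


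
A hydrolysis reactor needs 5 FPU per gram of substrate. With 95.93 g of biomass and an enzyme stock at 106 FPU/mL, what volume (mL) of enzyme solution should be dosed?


V = dosage * m_sub / activity
V = 5 * 95.93 / 106
V = 4.5250 mL

4.5250 mL


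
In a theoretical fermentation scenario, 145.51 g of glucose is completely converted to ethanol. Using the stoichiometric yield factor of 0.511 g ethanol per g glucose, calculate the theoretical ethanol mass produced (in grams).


Theoretical ethanol yield: m_EtOH = 0.511 * m_glucose
m_EtOH = 0.511 * 145.51 = 74.3556 g

74.3556 g


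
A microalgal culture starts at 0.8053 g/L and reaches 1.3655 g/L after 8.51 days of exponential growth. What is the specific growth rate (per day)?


mu = ln(X2/X1) / dt
= ln(1.3655/0.8053) / 8.51
= 0.0621 per day

0.0621 per day


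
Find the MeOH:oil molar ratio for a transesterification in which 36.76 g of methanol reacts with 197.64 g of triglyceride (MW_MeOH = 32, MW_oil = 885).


Molar ratio = n_MeOH / n_oil = (MeOH/32) / (oil/885) = (MeOH * 885) / (32 * oil)
= (36.76 * 885) / (32 * 197.64)
= 5.1439

5.1439


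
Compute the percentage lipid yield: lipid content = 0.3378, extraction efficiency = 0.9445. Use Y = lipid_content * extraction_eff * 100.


Y = lipid_content * extraction_eff * 100
= 0.3378 * 0.9445 * 100
= 31.9052%

31.9052%


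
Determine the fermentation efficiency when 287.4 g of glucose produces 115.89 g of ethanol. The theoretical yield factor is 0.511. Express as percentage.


Fermentation efficiency = (actual / (0.511 * glucose)) * 100
= (115.89 / (0.511 * 287.4)) * 100
= 78.9111%

78.9111%


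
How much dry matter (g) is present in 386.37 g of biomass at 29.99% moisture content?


Wd = Ww * (1 - MC/100)
= 386.37 * (1 - 29.99/100)
= 270.4976 g

270.4976 g


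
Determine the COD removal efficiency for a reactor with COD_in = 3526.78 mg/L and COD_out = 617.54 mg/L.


eta = (COD_in - COD_out) / COD_in * 100
= (3526.78 - 617.54) / 3526.78 * 100
= 82.4900%

82.4900%


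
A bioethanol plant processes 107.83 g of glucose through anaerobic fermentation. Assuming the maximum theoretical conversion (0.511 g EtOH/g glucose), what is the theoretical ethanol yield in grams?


Theoretical ethanol yield: m_EtOH = 0.511 * m_glucose
m_EtOH = 0.511 * 107.83 = 55.1011 g

55.1011 g


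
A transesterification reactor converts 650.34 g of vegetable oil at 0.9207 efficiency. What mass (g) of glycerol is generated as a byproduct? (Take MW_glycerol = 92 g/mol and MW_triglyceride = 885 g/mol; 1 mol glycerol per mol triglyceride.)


glycerol = oil * conv * (92/885)
= 650.34 * 0.9207 * 92 / 885
= 62.2448 g

62.2448 g


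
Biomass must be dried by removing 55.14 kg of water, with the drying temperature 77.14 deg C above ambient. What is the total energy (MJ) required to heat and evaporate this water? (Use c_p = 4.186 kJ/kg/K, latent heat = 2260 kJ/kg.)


E = m_water * (4.186 * dT + 2260) / 1000
= 55.14 * (4.186 * 77.14 + 2260) / 1000
= 142.4215 MJ

142.4215 MJ


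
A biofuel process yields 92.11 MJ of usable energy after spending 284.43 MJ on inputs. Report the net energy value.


NEV = E_out - E_in
= 92.11 - 284.43
= -192.3200 MJ

-192.3200 MJ


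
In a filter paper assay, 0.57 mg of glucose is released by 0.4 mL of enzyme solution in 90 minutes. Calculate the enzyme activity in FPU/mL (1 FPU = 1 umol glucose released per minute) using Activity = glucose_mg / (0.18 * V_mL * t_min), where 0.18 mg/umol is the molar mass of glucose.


Activity = glucose_mg / (0.18 mg/umol * V_mL * t_min)
= 0.57 / (0.18 * 0.4 * 90)
= 0.0880 FPU/mL

0.0880 FPU/mL


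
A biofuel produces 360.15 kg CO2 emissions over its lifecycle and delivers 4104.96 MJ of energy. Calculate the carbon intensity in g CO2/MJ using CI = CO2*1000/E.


CI = CO2 * 1000 / E
= 360.15 * 1000 / 4104.96
= 87.7353 g CO2/MJ

87.7353 g CO2/MJ


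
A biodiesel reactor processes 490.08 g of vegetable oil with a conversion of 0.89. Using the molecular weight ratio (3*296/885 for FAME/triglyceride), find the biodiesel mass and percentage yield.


m_FAME = oil * conv * (3 * 296 / 885) = oil * conv * (888/885)
= 490.08 * 0.89 * 888 / 885
= 437.6497 g
Y = m_FAME / oil * 100 = conv * (888/885) * 100
= 0.89 * 888 / 885 * 100
= 89.30%

437.6497 g FAME; Y = 89.30%


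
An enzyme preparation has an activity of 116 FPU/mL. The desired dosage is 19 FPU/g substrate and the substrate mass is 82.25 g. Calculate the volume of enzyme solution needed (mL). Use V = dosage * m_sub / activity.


V = dosage * m_sub / activity
V = 19 * 82.25 / 116
V = 13.4720 mL

13.4720 mL


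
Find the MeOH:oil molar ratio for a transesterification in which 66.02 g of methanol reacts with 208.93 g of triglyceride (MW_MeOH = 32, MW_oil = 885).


Molar ratio = n_MeOH / n_oil = (MeOH/32) / (oil/885) = (MeOH * 885) / (32 * oil)
= (66.02 * 885) / (32 * 208.93)
= 8.7391

8.7391


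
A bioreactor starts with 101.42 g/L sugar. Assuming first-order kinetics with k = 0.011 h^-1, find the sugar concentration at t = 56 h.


S = S0 * exp(-k * t)
S = 101.42 * exp(-0.011 * 56)
S = 54.7770 g/L

54.7770 g/L


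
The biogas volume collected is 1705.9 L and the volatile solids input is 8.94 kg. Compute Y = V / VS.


Y = V / VS
= 1705.9 / 8.94
= 190.8166 L/kg VS

190.8166 L/kg VS


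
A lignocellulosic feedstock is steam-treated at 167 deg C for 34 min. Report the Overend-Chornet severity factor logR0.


logR0 = log10(t * exp((T - 100) / 14.75))
= log10(34 * exp((167 - 100) / 14.75))
= 3.5042

3.5042


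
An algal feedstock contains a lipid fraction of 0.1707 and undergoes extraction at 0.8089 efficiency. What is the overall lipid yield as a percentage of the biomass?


Y = lipid_content * extraction_eff * 100
= 0.1707 * 0.8089 * 100
= 13.8079%

13.8079%


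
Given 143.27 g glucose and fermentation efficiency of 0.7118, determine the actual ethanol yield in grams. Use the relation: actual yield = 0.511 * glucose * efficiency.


Actual ethanol: m = 0.511 * 143.27 * 0.7118
m = 52.1116 g

52.1116 g


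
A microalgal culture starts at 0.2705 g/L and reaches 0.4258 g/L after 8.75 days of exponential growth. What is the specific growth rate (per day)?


mu = ln(X2/X1) / dt
= ln(0.4258/0.2705) / 8.75
= 0.0519 per day

0.0519 per day


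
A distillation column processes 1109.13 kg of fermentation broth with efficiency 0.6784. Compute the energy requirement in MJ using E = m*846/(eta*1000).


E = m * 846 / (eta * 1000)
= 1109.13 * 846 / (0.6784 * 1000)
= 1383.1427 MJ

1383.1427 MJ


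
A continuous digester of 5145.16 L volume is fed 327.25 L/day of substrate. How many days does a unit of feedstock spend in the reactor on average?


HRT = V / Q
= 5145.16 / 327.25
= 15.7224 days

15.7224 days


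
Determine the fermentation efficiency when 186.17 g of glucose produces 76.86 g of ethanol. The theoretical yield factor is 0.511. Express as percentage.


Fermentation efficiency = (actual / (0.511 * glucose)) * 100
= (76.86 / (0.511 * 186.17)) * 100
= 80.7923%

80.7923%


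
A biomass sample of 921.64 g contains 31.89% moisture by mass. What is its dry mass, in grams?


Wd = Ww * (1 - MC/100)
= 921.64 * (1 - 31.89/100)
= 627.7290 g

627.7290 g


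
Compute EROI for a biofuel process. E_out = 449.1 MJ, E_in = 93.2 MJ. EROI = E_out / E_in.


EROI = E_out / E_in
= 449.1 / 93.2
= 4.8187

4.8187


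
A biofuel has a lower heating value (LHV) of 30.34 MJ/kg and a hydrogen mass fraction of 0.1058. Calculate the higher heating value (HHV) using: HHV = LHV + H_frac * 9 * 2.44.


HHV = LHV + H_frac * 9 * 2.44
= 30.34 + 0.1058 * 9 * 2.44
= 32.6634 MJ/kg

32.6634 MJ/kg


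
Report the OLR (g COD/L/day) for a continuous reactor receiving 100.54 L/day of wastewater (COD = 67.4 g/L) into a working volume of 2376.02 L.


OLR = Q * S / V
= 100.54 * 67.4 / 2376.02
= 2.8520 g/L/day

2.8520 g/L/day


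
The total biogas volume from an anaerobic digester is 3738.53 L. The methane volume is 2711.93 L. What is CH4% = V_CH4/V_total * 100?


CH4% = V_CH4 / V_total * 100
= 2711.93 / 3738.53 * 100
= 72.5400%

72.5400%


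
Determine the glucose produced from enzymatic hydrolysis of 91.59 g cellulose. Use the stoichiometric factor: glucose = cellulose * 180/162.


glucose = cellulose * 180/162
= 91.59 * 180/162
= 101.7667 g

101.7667 g


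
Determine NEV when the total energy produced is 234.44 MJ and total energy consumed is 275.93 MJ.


NEV = E_out - E_in
= 234.44 - 275.93
= -41.4900 MJ

-41.4900 MJ


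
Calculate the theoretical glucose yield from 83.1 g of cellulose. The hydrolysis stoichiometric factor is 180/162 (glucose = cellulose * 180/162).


glucose = cellulose * 180/162
= 83.1 * 180/162
= 92.3333 g

92.3333 g


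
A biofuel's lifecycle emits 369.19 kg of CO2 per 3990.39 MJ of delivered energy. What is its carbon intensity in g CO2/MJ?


CI = CO2 * 1000 / E
= 369.19 * 1000 / 3990.39
= 92.5198 g CO2/MJ

92.5198 g CO2/MJ


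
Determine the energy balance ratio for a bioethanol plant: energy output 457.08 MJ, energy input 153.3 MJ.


EROI = E_out / E_in
= 457.08 / 153.3
= 2.9816

2.9816


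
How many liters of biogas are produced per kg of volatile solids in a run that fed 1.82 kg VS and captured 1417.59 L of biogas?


Y = V / VS
= 1417.59 / 1.82
= 778.8956 L/kg VS

778.8956 L/kg VS


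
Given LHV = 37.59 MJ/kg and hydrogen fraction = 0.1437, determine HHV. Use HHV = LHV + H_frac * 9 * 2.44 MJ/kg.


HHV = LHV + H_frac * 9 * 2.44
= 37.59 + 0.1437 * 9 * 2.44
= 40.7457 MJ/kg

40.7457 MJ/kg


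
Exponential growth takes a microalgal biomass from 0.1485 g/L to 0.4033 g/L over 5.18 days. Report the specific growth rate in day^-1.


mu = ln(X2/X1) / dt
= ln(0.4033/0.1485) / 5.18
= 0.1929 per day

0.1929 per day


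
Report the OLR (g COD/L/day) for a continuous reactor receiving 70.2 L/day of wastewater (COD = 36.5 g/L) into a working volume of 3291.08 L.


OLR = Q * S / V
= 70.2 * 36.5 / 3291.08
= 0.7786 g/L/day

0.7786 g/L/day


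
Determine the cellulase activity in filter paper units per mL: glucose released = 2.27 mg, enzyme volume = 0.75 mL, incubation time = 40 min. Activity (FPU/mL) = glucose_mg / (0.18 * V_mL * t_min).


Activity = glucose_mg / (0.18 mg/umol * V_mL * t_min)
= 2.27 / (0.18 * 0.75 * 40)
= 0.4204 FPU/mL

0.4204 FPU/mL


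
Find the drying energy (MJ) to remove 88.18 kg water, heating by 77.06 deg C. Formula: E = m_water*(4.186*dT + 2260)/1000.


E = m_water * (4.186 * dT + 2260) / 1000
= 88.18 * (4.186 * 77.06 + 2260) / 1000
= 227.7313 MJ

227.7313 MJ


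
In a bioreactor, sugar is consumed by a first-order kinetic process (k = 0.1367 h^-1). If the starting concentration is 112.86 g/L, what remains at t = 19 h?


S = S0 * exp(-k * t)
S = 112.86 * exp(-0.1367 * 19)
S = 8.4052 g/L

8.4052 g/L


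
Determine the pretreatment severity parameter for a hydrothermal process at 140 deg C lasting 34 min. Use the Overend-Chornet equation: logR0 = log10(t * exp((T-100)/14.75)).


logR0 = log10(t * exp((T - 100) / 14.75))
= log10(34 * exp((140 - 100) / 14.75))
= 2.7092

2.7092


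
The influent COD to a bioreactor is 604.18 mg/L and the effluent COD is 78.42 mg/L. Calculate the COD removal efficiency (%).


eta = (COD_in - COD_out) / COD_in * 100
= (604.18 - 78.42) / 604.18 * 100
= 87.0204%

87.0204%


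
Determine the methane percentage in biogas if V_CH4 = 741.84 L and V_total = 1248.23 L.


CH4% = V_CH4 / V_total * 100
= 741.84 / 1248.23 * 100
= 59.4314%

59.4314%


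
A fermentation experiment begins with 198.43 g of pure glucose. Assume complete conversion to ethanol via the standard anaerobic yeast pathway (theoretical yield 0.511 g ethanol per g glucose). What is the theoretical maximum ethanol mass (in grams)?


Theoretical ethanol yield: m_EtOH = 0.511 * m_glucose
m_EtOH = 0.511 * 198.43 = 101.3977 g

101.3977 g


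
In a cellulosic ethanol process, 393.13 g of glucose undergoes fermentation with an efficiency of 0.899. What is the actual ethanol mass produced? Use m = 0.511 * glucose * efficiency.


Actual ethanol: m = 0.511 * 393.13 * 0.899
m = 180.5996 g

180.5996 g


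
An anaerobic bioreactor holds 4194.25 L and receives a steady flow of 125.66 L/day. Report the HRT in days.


HRT = V / Q
= 4194.25 / 125.66
= 33.3778 days

33.3778 days


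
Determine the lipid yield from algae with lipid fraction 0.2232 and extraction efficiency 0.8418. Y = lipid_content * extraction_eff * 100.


Y = lipid_content * extraction_eff * 100
= 0.2232 * 0.8418 * 100
= 18.7890%

18.7890%


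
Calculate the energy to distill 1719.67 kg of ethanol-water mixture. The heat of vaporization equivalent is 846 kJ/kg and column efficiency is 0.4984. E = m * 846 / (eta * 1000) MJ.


E = m * 846 / (eta * 1000)
= 1719.67 * 846 / (0.4984 * 1000)
= 2919.0225 MJ

2919.0225 MJ


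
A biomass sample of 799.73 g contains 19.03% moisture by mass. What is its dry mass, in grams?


Wd = Ww * (1 - MC/100)
= 799.73 * (1 - 19.03/100)
= 647.5414 g

647.5414 g


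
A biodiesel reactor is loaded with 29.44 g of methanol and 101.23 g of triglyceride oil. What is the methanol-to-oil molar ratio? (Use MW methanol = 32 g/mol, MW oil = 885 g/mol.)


Molar ratio = n_MeOH / n_oil = (MeOH/32) / (oil/885) = (MeOH * 885) / (32 * oil)
= (29.44 * 885) / (32 * 101.23)
= 8.0431

8.0431


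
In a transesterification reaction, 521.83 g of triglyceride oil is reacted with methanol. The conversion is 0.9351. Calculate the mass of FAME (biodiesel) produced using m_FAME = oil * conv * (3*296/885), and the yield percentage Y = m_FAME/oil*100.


m_FAME = oil * conv * (3 * 296 / 885) = oil * conv * (888/885)
= 521.83 * 0.9351 * 888 / 885
= 489.6173 g
Y = m_FAME / oil * 100 = conv * (888/885) * 100
= 0.9351 * 888 / 885 * 100
= 93.83%

489.6173 g FAME; Y = 93.83%


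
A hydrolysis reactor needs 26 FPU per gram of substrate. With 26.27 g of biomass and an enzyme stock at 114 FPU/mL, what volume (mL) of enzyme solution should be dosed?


V = dosage * m_sub / activity
V = 26 * 26.27 / 114
V = 5.9914 mL

5.9914 mL


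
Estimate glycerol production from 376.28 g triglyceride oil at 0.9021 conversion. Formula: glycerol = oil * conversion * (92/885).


glycerol = oil * conv * (92/885)
= 376.28 * 0.9021 * 92 / 885
= 35.2866 g

35.2866 g


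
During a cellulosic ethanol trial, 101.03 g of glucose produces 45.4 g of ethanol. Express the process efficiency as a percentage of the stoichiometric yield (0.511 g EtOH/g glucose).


Fermentation efficiency = (actual / (0.511 * glucose)) * 100
= (45.4 / (0.511 * 101.03)) * 100
= 87.9396%

87.9396%


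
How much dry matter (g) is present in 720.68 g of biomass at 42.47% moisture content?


Wd = Ww * (1 - MC/100)
= 720.68 * (1 - 42.47/100)
= 414.6072 g

414.6072 g


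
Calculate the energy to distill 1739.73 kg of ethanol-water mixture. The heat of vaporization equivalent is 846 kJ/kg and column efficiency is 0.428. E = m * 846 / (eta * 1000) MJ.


E = m * 846 / (eta * 1000)
= 1739.73 * 846 / (0.428 * 1000)
= 3438.8121 MJ

3438.8121 MJ


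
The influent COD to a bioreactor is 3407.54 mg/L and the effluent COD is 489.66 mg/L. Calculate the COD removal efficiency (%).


eta = (COD_in - COD_out) / COD_in * 100
= (3407.54 - 489.66) / 3407.54 * 100
= 85.6301%

85.6301%


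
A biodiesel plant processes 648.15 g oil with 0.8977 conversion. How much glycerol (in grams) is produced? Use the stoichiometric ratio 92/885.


glycerol = oil * conv * (92/885)
= 648.15 * 0.8977 * 92 / 885
= 60.4855 g

60.4855 g


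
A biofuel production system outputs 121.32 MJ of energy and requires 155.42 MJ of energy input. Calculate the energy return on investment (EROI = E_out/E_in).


EROI = E_out / E_in
= 121.32 / 155.42
= 0.7806

0.7806


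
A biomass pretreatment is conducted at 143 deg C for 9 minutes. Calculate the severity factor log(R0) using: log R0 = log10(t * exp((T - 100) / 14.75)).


logR0 = log10(t * exp((T - 100) / 14.75))
= log10(9 * exp((143 - 100) / 14.75))
= 2.2203

2.2203


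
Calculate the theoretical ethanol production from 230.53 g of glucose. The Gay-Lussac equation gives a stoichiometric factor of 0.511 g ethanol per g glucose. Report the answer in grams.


Theoretical ethanol yield: m_EtOH = 0.511 * m_glucose
m_EtOH = 0.511 * 230.53 = 117.8008 g

117.8008 g


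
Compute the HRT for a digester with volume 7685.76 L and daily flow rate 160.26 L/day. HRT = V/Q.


HRT = V / Q
= 7685.76 / 160.26
= 47.9581 days

47.9581 days


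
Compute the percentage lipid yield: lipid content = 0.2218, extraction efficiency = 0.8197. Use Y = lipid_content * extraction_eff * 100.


Y = lipid_content * extraction_eff * 100
= 0.2218 * 0.8197 * 100
= 18.1809%

18.1809%


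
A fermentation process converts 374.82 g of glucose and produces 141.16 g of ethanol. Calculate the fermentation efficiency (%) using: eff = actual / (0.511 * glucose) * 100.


Fermentation efficiency = (actual / (0.511 * glucose)) * 100
= (141.16 / (0.511 * 374.82)) * 100
= 73.7001%

73.7001%


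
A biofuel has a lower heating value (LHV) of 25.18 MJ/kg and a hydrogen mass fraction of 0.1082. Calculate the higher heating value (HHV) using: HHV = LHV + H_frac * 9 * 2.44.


HHV = LHV + H_frac * 9 * 2.44
= 25.18 + 0.1082 * 9 * 2.44
= 27.5561 MJ/kg

27.5561 MJ/kg


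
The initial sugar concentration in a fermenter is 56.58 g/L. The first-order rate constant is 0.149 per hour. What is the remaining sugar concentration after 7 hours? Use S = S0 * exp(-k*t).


S = S0 * exp(-k * t)
S = 56.58 * exp(-0.149 * 7)
S = 19.9386 g/L

19.9386 g/L


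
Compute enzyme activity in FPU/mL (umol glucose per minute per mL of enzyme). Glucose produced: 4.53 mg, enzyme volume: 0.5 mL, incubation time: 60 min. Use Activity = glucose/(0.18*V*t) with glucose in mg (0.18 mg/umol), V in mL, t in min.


Activity = glucose_mg / (0.18 mg/umol * V_mL * t_min)
= 4.53 / (0.18 * 0.5 * 60)
= 0.8389 FPU/mL

0.8389 FPU/mL


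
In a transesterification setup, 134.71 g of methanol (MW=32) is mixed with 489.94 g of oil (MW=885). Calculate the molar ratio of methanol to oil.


Molar ratio = n_MeOH / n_oil = (MeOH/32) / (oil/885) = (MeOH * 885) / (32 * oil)
= (134.71 * 885) / (32 * 489.94)
= 7.6041

7.6041


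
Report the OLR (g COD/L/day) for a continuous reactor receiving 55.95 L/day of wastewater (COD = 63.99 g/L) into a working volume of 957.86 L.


OLR = Q * S / V
= 55.95 * 63.99 / 957.86
= 3.7377 g/L/day

3.7377 g/L/day


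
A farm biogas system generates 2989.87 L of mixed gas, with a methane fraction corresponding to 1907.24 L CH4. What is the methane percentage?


CH4% = V_CH4 / V_total * 100
= 1907.24 / 2989.87 * 100
= 63.7901%

63.7901%


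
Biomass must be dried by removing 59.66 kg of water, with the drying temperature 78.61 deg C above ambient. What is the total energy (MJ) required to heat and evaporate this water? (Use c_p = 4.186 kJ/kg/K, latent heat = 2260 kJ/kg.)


E = m_water * (4.186 * dT + 2260) / 1000
= 59.66 * (4.186 * 78.61 + 2260) / 1000
= 154.4634 MJ

154.4634 MJ


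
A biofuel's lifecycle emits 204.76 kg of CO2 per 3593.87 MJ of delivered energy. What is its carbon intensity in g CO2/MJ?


CI = CO2 * 1000 / E
= 204.76 * 1000 / 3593.87
= 56.9748 g CO2/MJ

56.9748 g CO2/MJ


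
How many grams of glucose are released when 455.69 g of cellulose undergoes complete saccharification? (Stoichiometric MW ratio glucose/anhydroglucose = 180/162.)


glucose = cellulose * 180/162
= 455.69 * 180/162
= 506.3222 g

506.3222 g


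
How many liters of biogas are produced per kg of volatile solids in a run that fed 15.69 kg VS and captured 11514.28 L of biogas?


Y = V / VS
= 11514.28 / 15.69
= 733.8611 L/kg VS

733.8611 L/kg VS


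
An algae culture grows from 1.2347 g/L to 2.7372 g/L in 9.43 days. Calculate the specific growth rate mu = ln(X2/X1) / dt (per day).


mu = ln(X2/X1) / dt
= ln(2.7372/1.2347) / 9.43
= 0.0844 per day

0.0844 per day


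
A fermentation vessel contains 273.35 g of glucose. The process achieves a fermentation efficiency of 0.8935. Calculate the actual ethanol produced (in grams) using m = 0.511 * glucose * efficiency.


Actual ethanol: m = 0.511 * 273.35 * 0.8935
m = 124.8057 g

124.8057 g


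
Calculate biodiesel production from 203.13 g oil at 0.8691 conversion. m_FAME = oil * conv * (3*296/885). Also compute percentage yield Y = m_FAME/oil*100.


m_FAME = oil * conv * (3 * 296 / 885) = oil * conv * (888/885)
= 203.13 * 0.8691 * 888 / 885
= 177.1387 g
Y = m_FAME / oil * 100 = conv * (888/885) * 100
= 0.8691 * 888 / 885 * 100
= 87.20%

177.1387 g FAME; Y = 87.20%


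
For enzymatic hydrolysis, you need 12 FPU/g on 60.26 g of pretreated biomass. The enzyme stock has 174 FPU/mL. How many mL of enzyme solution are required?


V = dosage * m_sub / activity
V = 12 * 60.26 / 174
V = 4.1559 mL

4.1559 mL


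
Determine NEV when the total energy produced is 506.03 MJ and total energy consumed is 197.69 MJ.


NEV = E_out - E_in
= 506.03 - 197.69
= 308.3400 MJ

308.3400 MJ


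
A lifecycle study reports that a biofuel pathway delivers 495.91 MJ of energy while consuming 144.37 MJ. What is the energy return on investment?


EROI = E_out / E_in
= 495.91 / 144.37
= 3.4350

3.4350


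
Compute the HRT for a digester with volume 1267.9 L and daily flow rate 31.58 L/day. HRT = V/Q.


HRT = V / Q
= 1267.9 / 31.58
= 40.1488 days

40.1488 days


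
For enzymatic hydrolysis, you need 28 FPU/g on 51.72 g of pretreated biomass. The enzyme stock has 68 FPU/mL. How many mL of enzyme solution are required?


V = dosage * m_sub / activity
V = 28 * 51.72 / 68
V = 21.2965 mL

21.2965 mL


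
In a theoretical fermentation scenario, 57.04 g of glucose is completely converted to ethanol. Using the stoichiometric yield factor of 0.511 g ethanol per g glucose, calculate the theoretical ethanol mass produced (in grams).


Theoretical ethanol yield: m_EtOH = 0.511 * m_glucose
m_EtOH = 0.511 * 57.04 = 29.1474 g

29.1474 g


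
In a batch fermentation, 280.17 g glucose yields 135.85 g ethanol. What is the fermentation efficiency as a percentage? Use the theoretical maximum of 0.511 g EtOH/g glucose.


Fermentation efficiency = (actual / (0.511 * glucose)) * 100
= (135.85 / (0.511 * 280.17)) * 100
= 94.8893%

94.8893%


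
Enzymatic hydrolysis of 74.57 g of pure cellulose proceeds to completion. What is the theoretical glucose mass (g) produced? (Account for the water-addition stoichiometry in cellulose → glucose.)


glucose = cellulose * 180/162
= 74.57 * 180/162
= 82.8556 g

82.8556 g


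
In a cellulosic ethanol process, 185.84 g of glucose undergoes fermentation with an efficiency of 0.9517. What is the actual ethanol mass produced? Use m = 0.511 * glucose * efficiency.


Actual ethanol: m = 0.511 * 185.84 * 0.9517
m = 90.3775 g

90.3775 g


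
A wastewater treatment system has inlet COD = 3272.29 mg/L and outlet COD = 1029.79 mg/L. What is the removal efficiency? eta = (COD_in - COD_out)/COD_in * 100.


eta = (COD_in - COD_out) / COD_in * 100
= (3272.29 - 1029.79) / 3272.29 * 100
= 68.5300%

68.5300%


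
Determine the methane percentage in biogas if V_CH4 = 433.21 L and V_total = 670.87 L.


CH4% = V_CH4 / V_total * 100
= 433.21 / 670.87 * 100
= 64.5744%

64.5744%


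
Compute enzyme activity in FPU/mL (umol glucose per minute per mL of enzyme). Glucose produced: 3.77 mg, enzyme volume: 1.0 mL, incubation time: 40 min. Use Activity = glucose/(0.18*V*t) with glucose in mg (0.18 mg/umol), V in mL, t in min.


Activity = glucose_mg / (0.18 mg/umol * V_mL * t_min)
= 3.77 / (0.18 * 1.0 * 40)
= 0.5236 FPU/mL

0.5236 FPU/mL


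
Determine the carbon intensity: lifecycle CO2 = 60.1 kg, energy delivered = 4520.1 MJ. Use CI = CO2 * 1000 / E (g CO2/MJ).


CI = CO2 * 1000 / E
= 60.1 * 1000 / 4520.1
= 13.2962 g CO2/MJ

13.2962 g CO2/MJ


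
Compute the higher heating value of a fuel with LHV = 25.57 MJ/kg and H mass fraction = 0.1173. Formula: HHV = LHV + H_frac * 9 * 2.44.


HHV = LHV + H_frac * 9 * 2.44
= 25.57 + 0.1173 * 9 * 2.44
= 28.1459 MJ/kg

28.1459 MJ/kg


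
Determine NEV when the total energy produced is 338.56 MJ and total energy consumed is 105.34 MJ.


NEV = E_out - E_in
= 338.56 - 105.34
= 233.2200 MJ

233.2200 MJ


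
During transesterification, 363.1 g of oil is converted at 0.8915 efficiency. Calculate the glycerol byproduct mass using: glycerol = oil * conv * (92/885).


glycerol = oil * conv * (92/885)
= 363.1 * 0.8915 * 92 / 885
= 33.6505 g

33.6505 g


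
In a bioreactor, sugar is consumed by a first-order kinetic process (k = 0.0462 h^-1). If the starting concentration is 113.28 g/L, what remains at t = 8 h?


S = S0 * exp(-k * t)
S = 113.28 * exp(-0.0462 * 8)
S = 78.2777 g/L

78.2777 g/L


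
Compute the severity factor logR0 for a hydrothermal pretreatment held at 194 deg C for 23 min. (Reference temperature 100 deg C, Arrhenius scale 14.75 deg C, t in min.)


logR0 = log10(t * exp((T - 100) / 14.75))
= log10(23 * exp((194 - 100) / 14.75))
= 4.1294

4.1294


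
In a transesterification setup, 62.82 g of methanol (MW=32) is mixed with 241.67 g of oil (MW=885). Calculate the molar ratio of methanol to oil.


Molar ratio = n_MeOH / n_oil = (MeOH/32) / (oil/885) = (MeOH * 885) / (32 * oil)
= (62.82 * 885) / (32 * 241.67)
= 7.1890

7.1890


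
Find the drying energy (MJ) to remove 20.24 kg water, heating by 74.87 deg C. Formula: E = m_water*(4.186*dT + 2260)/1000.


E = m_water * (4.186 * dT + 2260) / 1000
= 20.24 * (4.186 * 74.87 + 2260) / 1000
= 52.0857 MJ

52.0857 MJ


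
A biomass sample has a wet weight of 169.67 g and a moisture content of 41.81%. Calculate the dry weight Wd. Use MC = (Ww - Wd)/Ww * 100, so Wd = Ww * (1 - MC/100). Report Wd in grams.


Wd = Ww * (1 - MC/100)
= 169.67 * (1 - 41.81/100)
= 98.7310 g

98.7310 g


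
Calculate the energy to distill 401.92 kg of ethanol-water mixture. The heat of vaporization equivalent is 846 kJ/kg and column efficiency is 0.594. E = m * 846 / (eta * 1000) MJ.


E = m * 846 / (eta * 1000)
= 401.92 * 846 / (0.594 * 1000)
= 572.4315 MJ

572.4315 MJ


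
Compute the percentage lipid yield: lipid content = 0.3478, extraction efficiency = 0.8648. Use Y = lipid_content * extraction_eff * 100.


Y = lipid_content * extraction_eff * 100
= 0.3478 * 0.8648 * 100
= 30.0777%

30.0777%


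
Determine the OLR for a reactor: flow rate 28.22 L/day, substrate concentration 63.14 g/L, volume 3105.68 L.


OLR = Q * S / V
= 28.22 * 63.14 / 3105.68
= 0.5737 g/L/day

0.5737 g/L/day


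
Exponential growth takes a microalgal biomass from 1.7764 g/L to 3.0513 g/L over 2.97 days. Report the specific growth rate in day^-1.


mu = ln(X2/X1) / dt
= ln(3.0513/1.7764) / 2.97
= 0.1821 per day

0.1821 per day


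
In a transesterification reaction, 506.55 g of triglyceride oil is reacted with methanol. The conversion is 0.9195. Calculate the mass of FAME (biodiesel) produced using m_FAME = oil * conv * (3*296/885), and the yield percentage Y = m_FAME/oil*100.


m_FAME = oil * conv * (3 * 296 / 885) = oil * conv * (888/885)
= 506.55 * 0.9195 * 888 / 885
= 467.3516 g
Y = m_FAME / oil * 100 = conv * (888/885) * 100
= 0.9195 * 888 / 885 * 100
= 92.26%

467.3516 g FAME; Y = 92.26%


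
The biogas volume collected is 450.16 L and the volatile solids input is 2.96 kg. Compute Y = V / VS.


Y = V / VS
= 450.16 / 2.96
= 152.0811 L/kg VS

152.0811 L/kg VS


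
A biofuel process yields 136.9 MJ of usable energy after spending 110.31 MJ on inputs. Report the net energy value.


NEV = E_out - E_in
= 136.9 - 110.31
= 26.5900 MJ

26.5900 MJ


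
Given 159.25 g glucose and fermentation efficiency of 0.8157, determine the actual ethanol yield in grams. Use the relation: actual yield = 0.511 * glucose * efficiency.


Actual ethanol: m = 0.511 * 159.25 * 0.8157
m = 66.3790 g

66.3790 g


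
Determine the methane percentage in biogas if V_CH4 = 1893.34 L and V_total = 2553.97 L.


CH4% = V_CH4 / V_total * 100
= 1893.34 / 2553.97 * 100
= 74.1332%

74.1332%


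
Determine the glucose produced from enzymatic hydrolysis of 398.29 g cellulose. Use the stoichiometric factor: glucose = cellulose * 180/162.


glucose = cellulose * 180/162
= 398.29 * 180/162
= 442.5444 g

442.5444 g


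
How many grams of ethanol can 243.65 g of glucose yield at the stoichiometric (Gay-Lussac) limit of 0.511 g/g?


Theoretical ethanol yield: m_EtOH = 0.511 * m_glucose
m_EtOH = 0.511 * 243.65 = 124.5052 g

124.5052 g


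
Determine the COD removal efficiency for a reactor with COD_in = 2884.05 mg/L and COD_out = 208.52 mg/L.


eta = (COD_in - COD_out) / COD_in * 100
= (2884.05 - 208.52) / 2884.05 * 100
= 92.7699%

92.7699%


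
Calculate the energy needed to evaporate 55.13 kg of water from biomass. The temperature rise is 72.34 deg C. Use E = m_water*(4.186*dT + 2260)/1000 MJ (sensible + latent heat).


E = m_water * (4.186 * dT + 2260) / 1000
= 55.13 * (4.186 * 72.34 + 2260) / 1000
= 141.2880 MJ

141.2880 MJ


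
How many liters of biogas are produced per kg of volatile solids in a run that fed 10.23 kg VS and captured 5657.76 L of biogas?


Y = V / VS
= 5657.76 / 10.23
= 553.0557 L/kg VS

553.0557 L/kg VS


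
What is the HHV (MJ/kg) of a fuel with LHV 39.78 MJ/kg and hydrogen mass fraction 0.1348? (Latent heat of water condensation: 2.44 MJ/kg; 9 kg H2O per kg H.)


HHV = LHV + H_frac * 9 * 2.44
= 39.78 + 0.1348 * 9 * 2.44
= 42.7402 MJ/kg

42.7402 MJ/kg


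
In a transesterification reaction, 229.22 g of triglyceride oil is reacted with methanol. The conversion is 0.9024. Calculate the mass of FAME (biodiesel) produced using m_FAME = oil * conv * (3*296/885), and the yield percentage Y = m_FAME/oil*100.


m_FAME = oil * conv * (3 * 296 / 885) = oil * conv * (888/885)
= 229.22 * 0.9024 * 888 / 885
= 207.5493 g
Y = m_FAME / oil * 100 = conv * (888/885) * 100
= 0.9024 * 888 / 885 * 100
= 90.55%

207.5493 g FAME; Y = 90.55%


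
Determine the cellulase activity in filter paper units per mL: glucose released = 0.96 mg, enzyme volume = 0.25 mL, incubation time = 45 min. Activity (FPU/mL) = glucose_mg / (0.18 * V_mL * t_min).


Activity = glucose_mg / (0.18 mg/umol * V_mL * t_min)
= 0.96 / (0.18 * 0.25 * 45)
= 0.4741 FPU/mL

0.4741 FPU/mL


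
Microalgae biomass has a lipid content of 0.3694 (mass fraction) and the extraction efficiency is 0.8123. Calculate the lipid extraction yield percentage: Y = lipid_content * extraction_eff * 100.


Y = lipid_content * extraction_eff * 100
= 0.3694 * 0.8123 * 100
= 30.0064%

30.0064%


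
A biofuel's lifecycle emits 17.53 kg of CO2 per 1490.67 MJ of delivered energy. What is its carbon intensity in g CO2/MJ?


CI = CO2 * 1000 / E
= 17.53 * 1000 / 1490.67
= 11.7598 g CO2/MJ

11.7598 g CO2/MJ


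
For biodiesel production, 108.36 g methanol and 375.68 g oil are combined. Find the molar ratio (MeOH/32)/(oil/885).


Molar ratio = n_MeOH / n_oil = (MeOH/32) / (oil/885) = (MeOH * 885) / (32 * oil)
= (108.36 * 885) / (32 * 375.68)
= 7.9771

7.9771


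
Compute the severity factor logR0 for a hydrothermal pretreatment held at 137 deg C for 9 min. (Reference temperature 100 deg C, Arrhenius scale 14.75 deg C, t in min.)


logR0 = log10(t * exp((T - 100) / 14.75))
= log10(9 * exp((137 - 100) / 14.75))
= 2.0437

2.0437


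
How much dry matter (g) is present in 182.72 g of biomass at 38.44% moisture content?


Wd = Ww * (1 - MC/100)
= 182.72 * (1 - 38.44/100)
= 112.4824 g

112.4824 g


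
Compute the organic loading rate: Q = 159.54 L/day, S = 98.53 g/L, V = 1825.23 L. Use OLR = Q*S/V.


OLR = Q * S / V
= 159.54 * 98.53 / 1825.23
= 8.6123 g/L/day

8.6123 g/L/day


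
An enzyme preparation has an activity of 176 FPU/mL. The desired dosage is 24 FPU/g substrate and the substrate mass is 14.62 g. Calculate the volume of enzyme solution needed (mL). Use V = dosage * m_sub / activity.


V = dosage * m_sub / activity
V = 24 * 14.62 / 176
V = 1.9936 mL

1.9936 mL


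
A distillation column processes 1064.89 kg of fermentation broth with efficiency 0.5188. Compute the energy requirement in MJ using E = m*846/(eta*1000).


E = m * 846 / (eta * 1000)
= 1064.89 * 846 / (0.5188 * 1000)
= 1736.5014 MJ

1736.5014 MJ


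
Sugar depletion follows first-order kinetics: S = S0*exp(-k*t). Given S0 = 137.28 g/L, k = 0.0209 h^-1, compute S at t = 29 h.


S = S0 * exp(-k * t)
S = 137.28 * exp(-0.0209 * 29)
S = 74.8827 g/L

74.8827 g/L


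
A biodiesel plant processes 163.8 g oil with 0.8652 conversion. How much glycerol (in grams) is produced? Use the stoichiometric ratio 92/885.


glycerol = oil * conv * (92/885)
= 163.8 * 0.8652 * 92 / 885
= 14.7324 g

14.7324 g


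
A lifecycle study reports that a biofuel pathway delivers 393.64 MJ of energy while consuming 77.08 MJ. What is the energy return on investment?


EROI = E_out / E_in
= 393.64 / 77.08
= 5.1069

5.1069


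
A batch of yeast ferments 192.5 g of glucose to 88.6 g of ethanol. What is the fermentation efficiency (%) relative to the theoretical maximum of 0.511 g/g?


Fermentation efficiency = (actual / (0.511 * glucose)) * 100
= (88.6 / (0.511 * 192.5)) * 100
= 90.0704%

90.0704%
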